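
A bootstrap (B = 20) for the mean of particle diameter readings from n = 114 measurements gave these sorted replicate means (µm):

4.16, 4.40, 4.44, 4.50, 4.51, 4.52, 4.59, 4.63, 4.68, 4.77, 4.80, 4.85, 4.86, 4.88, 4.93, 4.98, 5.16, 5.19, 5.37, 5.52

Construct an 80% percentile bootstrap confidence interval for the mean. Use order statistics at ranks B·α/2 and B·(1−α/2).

α = 0.20; lower rank = 20 × 0.100 = 2; upper rank = 20 × 0.900 = 18.
The 2nd smallest replicate is 4.40; the 18th is 5.19.

(4.40, 5.19)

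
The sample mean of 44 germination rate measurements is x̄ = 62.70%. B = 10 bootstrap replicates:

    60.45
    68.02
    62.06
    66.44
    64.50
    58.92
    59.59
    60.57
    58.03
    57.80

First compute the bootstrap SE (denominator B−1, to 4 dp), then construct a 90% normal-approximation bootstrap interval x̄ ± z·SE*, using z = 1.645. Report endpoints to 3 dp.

Mean of replicates = 61.6380; sum of squared deviations = 114.0400; SE* = √(114.0400/9) = 3.5596
Margin = 1.645 × 3.5596 = 5.8555
Interval: 62.70 ± 5.8555

(56.844, 68.556)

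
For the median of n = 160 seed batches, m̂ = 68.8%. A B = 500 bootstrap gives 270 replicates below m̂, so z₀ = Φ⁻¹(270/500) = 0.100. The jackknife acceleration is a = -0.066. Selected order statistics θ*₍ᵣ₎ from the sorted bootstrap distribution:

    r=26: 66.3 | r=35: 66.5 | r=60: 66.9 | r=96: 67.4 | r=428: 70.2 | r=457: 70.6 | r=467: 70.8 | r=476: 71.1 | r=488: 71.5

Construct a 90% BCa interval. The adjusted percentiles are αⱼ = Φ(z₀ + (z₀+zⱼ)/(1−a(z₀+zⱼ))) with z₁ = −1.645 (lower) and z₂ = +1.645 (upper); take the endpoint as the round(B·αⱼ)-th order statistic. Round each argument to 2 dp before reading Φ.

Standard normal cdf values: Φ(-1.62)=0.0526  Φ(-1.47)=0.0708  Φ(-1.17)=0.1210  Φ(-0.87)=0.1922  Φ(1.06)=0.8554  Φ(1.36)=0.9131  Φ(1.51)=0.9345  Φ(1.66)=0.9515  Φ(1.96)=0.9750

Lower: z₀ + z₁ = 0.100 + (-1.645) = -1.545; 1 − a(z₀+z₁) = 1 − (-0.066)(-1.545) = 0.8980; argument = 0.100 + (-1.545)/0.8980 = -1.6204 → -1.62.
α₁ = Φ(-1.62) = 0.0526; rank = round(500 × 0.0526) = 26; θ*₍26₎ = 66.3.
Upper: z₀ + z₂ = 1.745; 1 − a(z₀+z₂) = 1.1152; argument = 1.6648 → 1.66; α₂ = 0.9515; rank = 476; θ*₍476₎ = 71.1.

(66.3, 71.1)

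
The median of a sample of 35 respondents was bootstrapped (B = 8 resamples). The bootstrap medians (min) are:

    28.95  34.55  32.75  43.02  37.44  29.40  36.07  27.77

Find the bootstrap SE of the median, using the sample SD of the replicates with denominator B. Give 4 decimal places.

Bootstrap SE is the standard deviation of the 8 replicate medians.
Mean of replicates: (28.95 + 34.55 + 32.75 + 43.02 + 37.44 + 29.40 + 36.07 + 27.77) / 8 = 269.95000 / 8 = 33.74375
Sum of squared deviations: (−4.79375)² + (+0.80625)² + (−0.99375)² + (+9.27625)² + (+3.69625)² + (−4.34375)² + (+2.32625)² + (−5.97375)² = 184.29399
Variance = 184.29399 / 8 = 23.03675
SE* = √23.03675

SE* = 4.7997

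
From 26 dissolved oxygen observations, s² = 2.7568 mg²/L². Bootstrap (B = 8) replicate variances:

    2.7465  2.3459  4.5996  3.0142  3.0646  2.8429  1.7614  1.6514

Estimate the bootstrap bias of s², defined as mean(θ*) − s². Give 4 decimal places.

mean(θ*) = (2.7465 + 2.3459 + 4.5996 + 3.0142 + 3.0646 + 2.8429 + 1.7614 + 1.6514) / 8 = 2.75331
bias = 2.75331 − 2.7568

bias = −0.0035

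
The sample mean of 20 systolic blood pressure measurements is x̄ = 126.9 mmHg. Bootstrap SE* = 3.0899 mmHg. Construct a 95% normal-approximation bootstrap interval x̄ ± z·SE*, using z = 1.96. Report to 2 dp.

Margin = 1.96 × 3.0899 = 6.056
Interval: 126.9 ± 6.056

(120.84, 132.96)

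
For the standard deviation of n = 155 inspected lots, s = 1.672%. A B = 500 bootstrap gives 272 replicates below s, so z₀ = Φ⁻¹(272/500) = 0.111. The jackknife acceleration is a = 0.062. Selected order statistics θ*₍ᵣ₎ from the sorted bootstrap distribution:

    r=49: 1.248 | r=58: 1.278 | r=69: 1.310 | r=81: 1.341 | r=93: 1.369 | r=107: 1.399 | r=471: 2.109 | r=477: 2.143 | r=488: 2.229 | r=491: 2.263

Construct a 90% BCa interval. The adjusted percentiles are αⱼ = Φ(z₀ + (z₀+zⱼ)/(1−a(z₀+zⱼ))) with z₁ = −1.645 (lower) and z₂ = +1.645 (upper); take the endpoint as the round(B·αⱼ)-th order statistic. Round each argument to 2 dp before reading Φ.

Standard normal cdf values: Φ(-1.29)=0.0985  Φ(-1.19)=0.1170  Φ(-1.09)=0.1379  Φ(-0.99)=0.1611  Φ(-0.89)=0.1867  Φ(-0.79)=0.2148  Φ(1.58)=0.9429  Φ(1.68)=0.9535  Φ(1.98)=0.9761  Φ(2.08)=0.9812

Lower: z₀ + z₁ = 0.111 + (-1.645) = -1.534; 1 − a(z₀+z₁) = 1 − (0.062)(-1.534) = 1.0951; argument = 0.111 + (-1.534)/1.0951 = -1.2898 → -1.29.
α₁ = Φ(-1.29) = 0.0985; rank = round(500 × 0.0985) = 49; θ*₍49₎ = 1.248.
Upper: z₀ + z₂ = 1.756; 1 − a(z₀+z₂) = 0.8911; argument = 2.0815 → 2.08; α₂ = 0.9812; rank = 491; θ*₍491₎ = 2.263.

(1.248, 2.263)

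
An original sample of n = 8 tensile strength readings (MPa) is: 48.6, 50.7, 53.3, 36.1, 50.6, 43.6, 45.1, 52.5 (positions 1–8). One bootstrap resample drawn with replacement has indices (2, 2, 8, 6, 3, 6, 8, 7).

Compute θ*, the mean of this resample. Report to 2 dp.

θ* = 49.00

Resample values: 50.7, 50.7, 52.5, 43.6, 53.3, 43.6, 52.5, 45.1.
Mean = (50.7 + 50.7 + 52.5 + 43.6 + 53.3 + 43.6 + 52.5 + 45.1) / 8 = 392.00 / 8 = 49.00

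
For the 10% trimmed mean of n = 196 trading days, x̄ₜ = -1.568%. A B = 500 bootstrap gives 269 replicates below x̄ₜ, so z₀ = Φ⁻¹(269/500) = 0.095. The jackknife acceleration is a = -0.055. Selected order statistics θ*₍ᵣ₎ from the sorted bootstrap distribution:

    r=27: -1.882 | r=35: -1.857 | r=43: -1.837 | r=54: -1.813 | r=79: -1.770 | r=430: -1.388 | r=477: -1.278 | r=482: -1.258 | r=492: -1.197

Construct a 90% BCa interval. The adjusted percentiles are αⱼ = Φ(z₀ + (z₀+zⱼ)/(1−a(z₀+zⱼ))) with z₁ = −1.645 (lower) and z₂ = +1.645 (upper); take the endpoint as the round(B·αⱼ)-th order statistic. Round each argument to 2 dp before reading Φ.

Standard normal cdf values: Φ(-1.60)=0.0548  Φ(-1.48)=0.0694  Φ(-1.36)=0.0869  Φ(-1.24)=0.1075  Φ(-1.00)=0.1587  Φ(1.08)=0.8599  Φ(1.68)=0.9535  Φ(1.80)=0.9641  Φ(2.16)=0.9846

Lower: z₀ + z₁ = 0.095 + (-1.645) = -1.550; 1 − a(z₀+z₁) = 1 − (-0.055)(-1.550) = 0.9147; argument = 0.095 + (-1.550)/0.9147 = -1.5995 → -1.60.
α₁ = Φ(-1.60) = 0.0548; rank = round(500 × 0.0548) = 27; θ*₍27₎ = -1.882.
Upper: z₀ + z₂ = 1.740; 1 − a(z₀+z₂) = 1.0957; argument = 1.6830 → 1.68; α₂ = 0.9535; rank = 477; θ*₍477₎ = -1.278.

(-1.882, -1.278)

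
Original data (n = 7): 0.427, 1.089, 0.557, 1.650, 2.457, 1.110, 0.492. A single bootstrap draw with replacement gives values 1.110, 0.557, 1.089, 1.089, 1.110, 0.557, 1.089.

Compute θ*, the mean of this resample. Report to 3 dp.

Mean = (1.110 + 0.557 + 1.089 + 1.089 + 1.110 + 0.557 + 1.089) / 7 = 6.6010 / 7 = 0.943

θ* = 0.943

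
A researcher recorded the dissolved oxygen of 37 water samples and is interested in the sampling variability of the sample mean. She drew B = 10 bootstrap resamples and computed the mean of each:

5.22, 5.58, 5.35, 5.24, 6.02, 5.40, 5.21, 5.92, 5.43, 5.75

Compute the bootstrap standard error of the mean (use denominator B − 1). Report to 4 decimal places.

Bootstrap SE is the standard deviation of the 10 replicate means.
Mean of replicates: (5.22 + 5.58 + 5.35 + 5.24 + 6.02 + 5.40 + 5.21 + 5.92 + 5.43 + 5.75) / 10 = 55.12000 / 10 = 5.51200
Sum of squared deviations: (−0.29200)² + (+0.06800)² + (−0.16200)² + (−0.27200)² + (+0.50800)² + (−0.11200)² + (−0.30200)² + (+0.40800)² + (−0.08200)² + (+0.23800)² = 0.78176
Variance = 0.78176 / 9 = 0.08686
SE* = √0.08686

SE* = 0.2947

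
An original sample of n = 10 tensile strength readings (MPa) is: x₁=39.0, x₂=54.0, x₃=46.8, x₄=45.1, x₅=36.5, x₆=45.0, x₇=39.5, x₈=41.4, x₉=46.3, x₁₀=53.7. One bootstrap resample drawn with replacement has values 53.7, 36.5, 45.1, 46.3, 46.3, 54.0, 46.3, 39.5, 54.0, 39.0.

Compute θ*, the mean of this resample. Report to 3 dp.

Mean = (53.7 + 36.5 + 45.1 + 46.3 + 46.3 + 54.0 + 46.3 + 39.5 + 54.0 + 39.0) / 10 = 460.70 / 10 = 46.070

θ* = 46.070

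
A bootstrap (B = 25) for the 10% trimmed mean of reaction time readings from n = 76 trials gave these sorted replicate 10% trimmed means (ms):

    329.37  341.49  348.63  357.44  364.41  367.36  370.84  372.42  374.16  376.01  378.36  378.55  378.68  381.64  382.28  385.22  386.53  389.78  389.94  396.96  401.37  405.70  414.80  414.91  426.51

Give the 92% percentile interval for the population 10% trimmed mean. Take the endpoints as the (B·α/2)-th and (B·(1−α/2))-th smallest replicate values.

α = 0.08; lower rank = 25 × 0.040 = 1; upper rank = 25 × 0.960 = 24.
The 1st smallest replicate is 329.37; the 24th is 414.91.

(329.37, 414.91)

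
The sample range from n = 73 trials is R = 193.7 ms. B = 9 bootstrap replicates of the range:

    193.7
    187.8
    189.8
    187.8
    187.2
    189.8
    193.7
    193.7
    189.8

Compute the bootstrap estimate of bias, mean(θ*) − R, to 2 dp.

bias = −3.33

mean(θ*) = (193.7 + 187.8 + 189.8 + 187.8 + 187.2 + 189.8 + 193.7 + 193.7 + 189.8) / 9 = 190.367
bias = 190.367 − 193.7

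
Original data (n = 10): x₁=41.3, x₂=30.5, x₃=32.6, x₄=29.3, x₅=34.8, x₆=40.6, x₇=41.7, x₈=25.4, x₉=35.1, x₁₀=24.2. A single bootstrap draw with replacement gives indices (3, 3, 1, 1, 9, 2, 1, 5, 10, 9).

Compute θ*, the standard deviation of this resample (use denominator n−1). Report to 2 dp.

θ* = 5.45

Resample values: 32.6, 32.6, 41.3, 41.3, 35.1, 30.5, 41.3, 34.8, 24.2, 35.1.
Mean = 34.8800; sum of squared deviations = 267.3960
s² = 267.3960 / 9 = 29.7107
s = √29.7107 = 5.45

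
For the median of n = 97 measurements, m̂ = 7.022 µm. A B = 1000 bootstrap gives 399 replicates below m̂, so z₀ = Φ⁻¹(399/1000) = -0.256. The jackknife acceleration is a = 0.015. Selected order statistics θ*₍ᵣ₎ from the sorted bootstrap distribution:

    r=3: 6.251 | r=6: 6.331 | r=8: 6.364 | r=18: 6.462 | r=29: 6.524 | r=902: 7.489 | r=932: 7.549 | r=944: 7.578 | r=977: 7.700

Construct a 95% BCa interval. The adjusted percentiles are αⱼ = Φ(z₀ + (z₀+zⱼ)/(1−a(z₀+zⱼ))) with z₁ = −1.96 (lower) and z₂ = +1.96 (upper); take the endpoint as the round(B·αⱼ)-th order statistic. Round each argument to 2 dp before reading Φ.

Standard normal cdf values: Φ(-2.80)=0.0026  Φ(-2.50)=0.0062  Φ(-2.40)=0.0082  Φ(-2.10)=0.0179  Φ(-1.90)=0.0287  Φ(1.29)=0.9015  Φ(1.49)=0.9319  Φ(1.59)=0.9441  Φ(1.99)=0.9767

(6.364, 7.549)

Lower: z₀ + z₁ = -0.256 + (-1.960) = -2.216; 1 − a(z₀+z₁) = 1 − (0.015)(-2.216) = 1.0332; argument = -0.256 + (-2.216)/1.0332 = -2.4007 → -2.40.
α₁ = Φ(-2.40) = 0.0082; rank = round(1000 × 0.0082) = 8; θ*₍8₎ = 6.364.
Upper: z₀ + z₂ = 1.704; 1 − a(z₀+z₂) = 0.9744; argument = 1.4927 → 1.49; α₂ = 0.9319; rank = 932; θ*₍932₎ = 7.549.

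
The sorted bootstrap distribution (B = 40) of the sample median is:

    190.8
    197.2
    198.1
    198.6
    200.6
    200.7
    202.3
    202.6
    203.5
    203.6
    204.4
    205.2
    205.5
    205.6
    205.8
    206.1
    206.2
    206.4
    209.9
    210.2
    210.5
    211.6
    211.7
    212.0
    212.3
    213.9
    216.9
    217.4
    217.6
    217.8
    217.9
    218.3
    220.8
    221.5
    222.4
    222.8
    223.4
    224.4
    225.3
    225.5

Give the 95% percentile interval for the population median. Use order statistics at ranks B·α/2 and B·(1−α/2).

α = 0.05; lower rank = 40 × 0.025 = 1; upper rank = 40 × 0.975 = 39.
The 1st smallest replicate is 190.8; the 39th is 225.3.

(190.8, 225.3)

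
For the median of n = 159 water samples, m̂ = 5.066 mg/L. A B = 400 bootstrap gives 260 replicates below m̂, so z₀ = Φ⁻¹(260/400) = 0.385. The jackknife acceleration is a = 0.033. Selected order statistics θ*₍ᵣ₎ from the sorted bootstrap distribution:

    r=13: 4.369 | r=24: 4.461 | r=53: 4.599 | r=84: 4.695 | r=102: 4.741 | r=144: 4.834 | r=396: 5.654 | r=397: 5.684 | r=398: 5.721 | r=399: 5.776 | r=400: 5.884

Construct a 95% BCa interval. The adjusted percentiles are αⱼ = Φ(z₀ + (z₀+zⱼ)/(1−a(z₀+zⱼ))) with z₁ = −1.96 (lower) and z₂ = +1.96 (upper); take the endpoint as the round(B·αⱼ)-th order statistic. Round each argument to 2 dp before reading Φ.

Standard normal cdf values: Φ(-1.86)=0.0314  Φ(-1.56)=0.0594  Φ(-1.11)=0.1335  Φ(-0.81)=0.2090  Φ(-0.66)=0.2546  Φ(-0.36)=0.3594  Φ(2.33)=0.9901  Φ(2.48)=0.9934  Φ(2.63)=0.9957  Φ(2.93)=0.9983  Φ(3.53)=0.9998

Lower: z₀ + z₁ = 0.385 + (-1.960) = -1.575; 1 − a(z₀+z₁) = 1 − (0.033)(-1.575) = 1.0520; argument = 0.385 + (-1.575)/1.0520 = -1.1122 → -1.11.
α₁ = Φ(-1.11) = 0.1335; rank = round(400 × 0.1335) = 53; θ*₍53₎ = 4.599.
Upper: z₀ + z₂ = 2.345; 1 − a(z₀+z₂) = 0.9226; argument = 2.9267 → 2.93; α₂ = 0.9983; rank = 399; θ*₍399₎ = 5.776.

(4.599, 5.776)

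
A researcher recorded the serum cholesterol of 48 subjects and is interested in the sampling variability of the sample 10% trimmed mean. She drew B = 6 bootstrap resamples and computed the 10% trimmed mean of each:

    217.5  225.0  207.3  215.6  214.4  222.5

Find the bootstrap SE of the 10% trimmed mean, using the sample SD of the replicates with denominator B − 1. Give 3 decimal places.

SE* = 6.282

Bootstrap SE is the standard deviation of the 6 replicate 10% trimmed means.
Mean of replicates: (217.5 + 225.0 + 207.3 + 215.6 + 214.4 + 222.5) / 6 = 1302.3000 / 6 = 217.0500
Sum of squared deviations: (+0.4500)² + (+7.9500)² + (−9.7500)² + (−1.4500)² + (−2.6500)² + (+5.4500)² = 197.2950
Variance = 197.2950 / 5 = 39.4590
SE* = √39.4590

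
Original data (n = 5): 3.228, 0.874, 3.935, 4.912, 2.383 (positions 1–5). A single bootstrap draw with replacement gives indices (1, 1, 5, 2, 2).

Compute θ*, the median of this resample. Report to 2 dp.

Resample values: 3.228, 3.228, 2.383, 0.874, 0.874.
Sorted: 0.874, 0.874, 2.383, 3.228, 3.228
Median = middle value = 2.38

θ* = 2.38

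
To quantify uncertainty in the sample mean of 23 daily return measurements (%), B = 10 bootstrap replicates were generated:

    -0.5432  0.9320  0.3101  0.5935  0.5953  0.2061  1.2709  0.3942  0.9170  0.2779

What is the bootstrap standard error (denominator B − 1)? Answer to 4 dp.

SE* = 0.4993

Bootstrap SE is the standard deviation of the 10 replicate means.
Mean of replicates: ((-0.5432) + 0.9320 + 0.3101 + 0.5935 + 0.5953 + 0.2061 + 1.2709 + 0.3942 + 0.9170 + 0.2779) / 10 = 4.95380 / 10 = 0.49538
Sum of squared deviations: (−1.03858)² + (+0.43662)² + (−0.18528)² + (+0.09812)² + (+0.09992)² + (−0.28928)² + (+0.77552)² + (−0.10118)² + (+0.42162)² + (−0.21748)² = 2.24364
Variance = 2.24364 / 9 = 0.24929
SE* = √0.24929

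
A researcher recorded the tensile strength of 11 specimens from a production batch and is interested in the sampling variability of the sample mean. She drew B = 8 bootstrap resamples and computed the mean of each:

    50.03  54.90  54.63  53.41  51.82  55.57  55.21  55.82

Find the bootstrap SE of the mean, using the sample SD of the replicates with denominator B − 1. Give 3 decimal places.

Bootstrap SE is the standard deviation of the 8 replicate means.
Mean of replicates: (50.03 + 54.90 + 54.63 + 53.41 + 51.82 + 55.57 + 55.21 + 55.82) / 8 = 431.3900 / 8 = 53.9237
Sum of squared deviations: (−3.8937)² + (+0.9763)² + (+0.7063)² + (−0.5138)² + (−2.1037)² + (+1.6463)² + (+1.2863)² + (+1.8963)² = 29.2632
Variance = 29.2632 / 7 = 4.1805
SE* = √4.1805

SE* = 2.045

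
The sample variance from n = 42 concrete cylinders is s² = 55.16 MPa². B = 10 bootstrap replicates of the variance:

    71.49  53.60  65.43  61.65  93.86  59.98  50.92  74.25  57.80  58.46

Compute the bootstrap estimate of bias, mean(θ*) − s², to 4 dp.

bias = +9.5840

mean(θ*) = (71.49 + 53.60 + 65.43 + 61.65 + 93.86 + 59.98 + 50.92 + 74.25 + 57.80 + 58.46) / 10 = 64.74400
bias = 64.74400 − 55.16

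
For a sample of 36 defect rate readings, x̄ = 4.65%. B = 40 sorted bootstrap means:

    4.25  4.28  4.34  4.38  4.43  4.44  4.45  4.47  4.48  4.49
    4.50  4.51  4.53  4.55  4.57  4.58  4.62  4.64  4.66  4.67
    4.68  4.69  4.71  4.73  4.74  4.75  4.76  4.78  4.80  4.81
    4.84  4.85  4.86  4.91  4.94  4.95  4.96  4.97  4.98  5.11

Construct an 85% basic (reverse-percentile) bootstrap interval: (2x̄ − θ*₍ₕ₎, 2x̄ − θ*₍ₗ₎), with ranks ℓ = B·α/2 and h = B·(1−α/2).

(4.34, 4.96)

Percentile endpoints at ranks 3 and 37: θ*₍3₎ = 4.34, θ*₍37₎ = 4.96.
Basic interval reflects these around x̄:
  lower = 2 × 4.65 − 4.96 = 4.34
  upper = 2 × 4.65 − 4.34 = 4.96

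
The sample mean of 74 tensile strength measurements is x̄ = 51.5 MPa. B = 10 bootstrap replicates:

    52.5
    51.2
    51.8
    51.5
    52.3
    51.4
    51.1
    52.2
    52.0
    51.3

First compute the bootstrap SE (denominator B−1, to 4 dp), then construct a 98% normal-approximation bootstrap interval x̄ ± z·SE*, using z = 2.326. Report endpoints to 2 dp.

(50.34, 52.66)

Mean of replicates = 51.7300; sum of squared deviations = 2.2410; SE* = √(2.2410/9) = 0.4990
Margin = 2.326 × 0.4990 = 1.161
Interval: 51.5 ± 1.161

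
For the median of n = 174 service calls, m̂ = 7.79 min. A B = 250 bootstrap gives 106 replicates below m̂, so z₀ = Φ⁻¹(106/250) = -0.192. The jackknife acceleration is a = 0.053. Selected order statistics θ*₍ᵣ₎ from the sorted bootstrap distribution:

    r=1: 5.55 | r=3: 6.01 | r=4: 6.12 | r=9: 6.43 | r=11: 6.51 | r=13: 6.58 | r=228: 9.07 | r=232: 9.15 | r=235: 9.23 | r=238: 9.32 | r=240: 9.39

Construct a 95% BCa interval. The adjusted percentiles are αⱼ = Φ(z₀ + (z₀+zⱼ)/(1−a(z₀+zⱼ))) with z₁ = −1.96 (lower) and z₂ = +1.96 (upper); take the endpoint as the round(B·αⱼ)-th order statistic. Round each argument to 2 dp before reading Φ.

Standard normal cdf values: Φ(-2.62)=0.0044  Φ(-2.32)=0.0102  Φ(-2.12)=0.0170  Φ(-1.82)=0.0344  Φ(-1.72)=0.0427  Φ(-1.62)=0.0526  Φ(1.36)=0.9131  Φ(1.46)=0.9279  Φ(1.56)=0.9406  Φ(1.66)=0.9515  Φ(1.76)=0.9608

(6.12, 9.39)

Lower: z₀ + z₁ = -0.192 + (-1.960) = -2.152; 1 − a(z₀+z₁) = 1 − (0.053)(-2.152) = 1.1141; argument = -0.192 + (-2.152)/1.1141 = -2.1237 → -2.12.
α₁ = Φ(-2.12) = 0.0170; rank = round(250 × 0.0170) = 4; θ*₍4₎ = 6.12.
Upper: z₀ + z₂ = 1.768; 1 − a(z₀+z₂) = 0.9063; argument = 1.7588 → 1.76; α₂ = 0.9608; rank = 240; θ*₍240₎ = 9.39.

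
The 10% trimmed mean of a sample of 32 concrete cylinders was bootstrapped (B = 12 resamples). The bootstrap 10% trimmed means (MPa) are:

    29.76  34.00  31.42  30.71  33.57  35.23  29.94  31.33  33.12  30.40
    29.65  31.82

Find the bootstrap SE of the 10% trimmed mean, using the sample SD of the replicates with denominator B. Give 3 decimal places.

SE* = 1.761

Bootstrap SE is the standard deviation of the 12 replicate 10% trimmed means.
Mean of replicates: (29.76 + 34.00 + 31.42 + 30.71 + 33.57 + 35.23 + 29.94 + 31.33 + 33.12 + 30.40 + 29.65 + 31.82) / 12 = 380.9500 / 12 = 31.7458
Sum of squared deviations: (−1.9858)² + (+2.2542)² + (−0.3258)² + (−1.0358)² + (+1.8242)² + (+3.4842)² + (−1.8058)² + (−0.4158)² + (+1.3742)² + (−1.3458)² + (−2.0958)² + (+0.0742)² = 37.2025
Variance = 37.2025 / 12 = 3.1002
SE* = √3.1002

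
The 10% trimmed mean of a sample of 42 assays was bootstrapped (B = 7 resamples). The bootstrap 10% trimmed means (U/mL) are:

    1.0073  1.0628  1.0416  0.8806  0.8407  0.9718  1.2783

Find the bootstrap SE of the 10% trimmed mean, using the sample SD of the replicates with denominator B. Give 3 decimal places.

Bootstrap SE is the standard deviation of the 7 replicate 10% trimmed means.
Mean of replicates: (1.0073 + 1.0628 + 1.0416 + 0.8806 + 0.8407 + 0.9718 + 1.2783) / 7 = 7.08310 / 7 = 1.01187
Sum of squared deviations: (−0.00457)² + (+0.05093)² + (+0.02973)² + (−0.13127)² + (−0.17117)² + (−0.04007)² + (+0.26643)² = 0.12262
Variance = 0.12262 / 7 = 0.01752
SE* = √0.01752

SE* = 0.132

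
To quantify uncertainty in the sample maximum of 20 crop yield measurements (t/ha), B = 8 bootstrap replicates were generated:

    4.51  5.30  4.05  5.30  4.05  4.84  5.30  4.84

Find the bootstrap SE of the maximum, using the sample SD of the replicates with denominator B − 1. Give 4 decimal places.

Bootstrap SE is the standard deviation of the 8 replicate maximums.
Mean of replicates: (4.51 + 5.30 + 4.05 + 5.30 + 4.05 + 4.84 + 5.30 + 4.84) / 8 = 38.19000 / 8 = 4.77375
Sum of squared deviations: (−0.26375)² + (+0.52625)² + (−0.72375)² + (+0.52625)² + (−0.72375)² + (+0.06625)² + (+0.52625)² + (+0.06625)² = 1.95679
Variance = 1.95679 / 7 = 0.27954
SE* = √0.27954

SE* = 0.5287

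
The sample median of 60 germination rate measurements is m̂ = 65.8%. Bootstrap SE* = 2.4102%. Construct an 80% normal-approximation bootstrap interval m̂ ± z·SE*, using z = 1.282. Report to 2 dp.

Margin = 1.282 × 2.4102 = 3.090
Interval: 65.8 ± 3.090

(62.71, 68.89)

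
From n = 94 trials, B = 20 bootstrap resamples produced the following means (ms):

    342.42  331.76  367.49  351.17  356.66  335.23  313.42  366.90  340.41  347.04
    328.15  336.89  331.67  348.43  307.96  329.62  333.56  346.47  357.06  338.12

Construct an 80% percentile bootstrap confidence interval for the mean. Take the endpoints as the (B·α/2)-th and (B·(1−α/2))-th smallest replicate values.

Sorted replicates: 307.96, 313.42, 328.15, 329.62, 331.67, 331.76, 333.56, 335.23, 336.89, 338.12, 340.41, 342.42, 346.47, 347.04, 348.43, 351.17, 356.66, 357.06, 366.90, 367.49
α = 0.20; lower rank = 20 × 0.100 = 2; upper rank = 20 × 0.900 = 18.
The 2nd smallest replicate is 313.42; the 18th is 357.06.

(313.42, 357.06)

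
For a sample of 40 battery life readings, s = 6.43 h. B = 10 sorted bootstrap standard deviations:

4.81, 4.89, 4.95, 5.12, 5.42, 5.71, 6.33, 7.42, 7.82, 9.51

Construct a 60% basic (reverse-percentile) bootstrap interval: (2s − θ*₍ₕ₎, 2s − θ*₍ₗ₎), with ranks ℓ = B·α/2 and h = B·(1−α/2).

Percentile endpoints at ranks 2 and 8: θ*₍2₎ = 4.89, θ*₍8₎ = 7.42.
Basic interval reflects these around s:
  lower = 2 × 6.43 − 7.42 = 5.44
  upper = 2 × 6.43 − 4.89 = 7.97

(5.44, 7.97)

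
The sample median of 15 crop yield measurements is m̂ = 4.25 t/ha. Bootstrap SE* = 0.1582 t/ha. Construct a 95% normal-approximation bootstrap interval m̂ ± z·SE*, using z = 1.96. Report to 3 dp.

(3.940, 4.560)

Margin = 1.96 × 0.1582 = 0.3101
Interval: 4.25 ± 0.3101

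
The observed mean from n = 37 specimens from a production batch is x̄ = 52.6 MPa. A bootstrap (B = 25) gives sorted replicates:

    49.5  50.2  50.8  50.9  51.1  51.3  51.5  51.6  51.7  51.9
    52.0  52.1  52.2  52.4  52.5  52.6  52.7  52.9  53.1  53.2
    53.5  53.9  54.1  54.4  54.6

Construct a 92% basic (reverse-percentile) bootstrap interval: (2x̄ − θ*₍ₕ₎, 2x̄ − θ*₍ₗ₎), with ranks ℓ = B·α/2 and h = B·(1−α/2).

Percentile endpoints at ranks 1 and 24: θ*₍1₎ = 49.5, θ*₍24₎ = 54.4.
Basic interval reflects these around x̄:
  lower = 2 × 52.6 − 54.4 = 50.8
  upper = 2 × 52.6 − 49.5 = 55.7

(50.8, 55.7)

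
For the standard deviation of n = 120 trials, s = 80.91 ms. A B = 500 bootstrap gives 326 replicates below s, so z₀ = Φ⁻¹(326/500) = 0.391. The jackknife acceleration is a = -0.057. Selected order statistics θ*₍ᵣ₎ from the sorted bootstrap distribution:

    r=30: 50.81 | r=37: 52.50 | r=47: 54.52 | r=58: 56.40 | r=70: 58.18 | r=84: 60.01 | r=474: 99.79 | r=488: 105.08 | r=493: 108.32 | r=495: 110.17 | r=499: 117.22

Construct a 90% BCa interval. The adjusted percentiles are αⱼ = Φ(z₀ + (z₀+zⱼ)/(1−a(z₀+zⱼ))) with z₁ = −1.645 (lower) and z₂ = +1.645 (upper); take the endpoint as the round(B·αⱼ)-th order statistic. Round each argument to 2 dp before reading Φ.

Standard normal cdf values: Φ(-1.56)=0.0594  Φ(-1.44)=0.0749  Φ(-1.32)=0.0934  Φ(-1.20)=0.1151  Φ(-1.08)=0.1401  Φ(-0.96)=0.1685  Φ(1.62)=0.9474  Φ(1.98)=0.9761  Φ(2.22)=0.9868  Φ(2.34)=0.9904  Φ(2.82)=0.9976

(60.01, 108.32)

Lower: z₀ + z₁ = 0.391 + (-1.645) = -1.254; 1 − a(z₀+z₁) = 1 − (-0.057)(-1.254) = 0.9285; argument = 0.391 + (-1.254)/0.9285 = -0.9595 → -0.96.
α₁ = Φ(-0.96) = 0.1685; rank = round(500 × 0.1685) = 84; θ*₍84₎ = 60.01.
Upper: z₀ + z₂ = 2.036; 1 − a(z₀+z₂) = 1.1161; argument = 2.2153 → 2.22; α₂ = 0.9868; rank = 493; θ*₍493₎ = 108.32.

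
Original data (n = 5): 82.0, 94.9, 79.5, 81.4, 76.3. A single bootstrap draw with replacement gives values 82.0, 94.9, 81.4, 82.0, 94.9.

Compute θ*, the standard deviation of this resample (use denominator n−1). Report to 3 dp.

Mean = 87.0400; sum of squared deviations = 206.1720
s² = 206.1720 / 4 = 51.5430
s = √51.5430 = 7.179

θ* = 7.179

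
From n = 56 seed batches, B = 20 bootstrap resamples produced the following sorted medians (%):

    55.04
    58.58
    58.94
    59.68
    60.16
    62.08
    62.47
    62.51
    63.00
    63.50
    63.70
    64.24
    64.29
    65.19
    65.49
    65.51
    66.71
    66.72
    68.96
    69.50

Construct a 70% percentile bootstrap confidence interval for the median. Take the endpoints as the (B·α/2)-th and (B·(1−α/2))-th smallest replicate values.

(58.94, 66.71)

α = 0.30; lower rank = 20 × 0.150 = 3; upper rank = 20 × 0.850 = 17.
The 3rd smallest replicate is 58.94; the 17th is 66.71.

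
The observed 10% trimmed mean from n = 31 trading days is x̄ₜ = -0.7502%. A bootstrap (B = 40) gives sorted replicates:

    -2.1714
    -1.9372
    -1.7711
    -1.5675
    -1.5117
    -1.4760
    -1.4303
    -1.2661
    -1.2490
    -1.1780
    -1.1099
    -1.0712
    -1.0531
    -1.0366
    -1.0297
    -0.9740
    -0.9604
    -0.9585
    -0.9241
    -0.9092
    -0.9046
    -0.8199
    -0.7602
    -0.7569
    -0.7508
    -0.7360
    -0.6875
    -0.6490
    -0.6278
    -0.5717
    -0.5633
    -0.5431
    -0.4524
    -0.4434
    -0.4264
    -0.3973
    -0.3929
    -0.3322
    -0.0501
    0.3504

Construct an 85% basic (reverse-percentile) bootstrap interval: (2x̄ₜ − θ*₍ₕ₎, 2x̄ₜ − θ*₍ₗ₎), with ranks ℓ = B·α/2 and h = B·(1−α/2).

(-1.1075, 0.2707)

Percentile endpoints at ranks 3 and 37: θ*₍3₎ = -1.7711, θ*₍37₎ = -0.3929.
Basic interval reflects these around x̄ₜ:
  lower = 2 × -0.7502 − -0.3929 = -1.1075
  upper = 2 × -0.7502 − -1.7711 = 0.2707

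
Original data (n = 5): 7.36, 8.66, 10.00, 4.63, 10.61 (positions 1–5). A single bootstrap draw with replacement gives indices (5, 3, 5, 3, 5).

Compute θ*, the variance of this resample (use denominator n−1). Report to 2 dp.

Resample values: 10.61, 10.00, 10.61, 10.00, 10.61.
Mean = 10.3660; sum of squared deviations = 0.4465
s² = 0.4465 / 4 = 0.1116

θ* = 0.11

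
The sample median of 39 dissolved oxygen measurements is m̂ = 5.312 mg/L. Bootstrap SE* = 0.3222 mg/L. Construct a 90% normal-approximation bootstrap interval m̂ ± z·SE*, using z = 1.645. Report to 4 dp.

(4.7820, 5.8420)

Margin = 1.645 × 0.3222 = 0.53002
Interval: 5.312 ± 0.53002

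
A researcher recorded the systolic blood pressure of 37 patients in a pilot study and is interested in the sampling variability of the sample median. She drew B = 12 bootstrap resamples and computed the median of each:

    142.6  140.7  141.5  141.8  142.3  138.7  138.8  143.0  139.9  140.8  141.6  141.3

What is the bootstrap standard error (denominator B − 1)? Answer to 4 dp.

Bootstrap SE is the standard deviation of the 12 replicate medians.
Mean of replicates: (142.6 + 140.7 + 141.5 + 141.8 + 142.3 + 138.7 + 138.8 + 143.0 + 139.9 + 140.8 + 141.6 + 141.3) / 12 = 1693.00000 / 12 = 141.08333
Sum of squared deviations: (+1.51667)² + (−0.38333)² + (+0.41667)² + (+0.71667)² + (+1.21667)² + (−2.38333)² + (−2.28333)² + (+1.91667)² + (−1.18333)² + (−0.28333)² + (+0.51667)² + (+0.21667)² = 20.97667
Variance = 20.97667 / 11 = 1.90697
SE* = √1.90697

SE* = 1.3809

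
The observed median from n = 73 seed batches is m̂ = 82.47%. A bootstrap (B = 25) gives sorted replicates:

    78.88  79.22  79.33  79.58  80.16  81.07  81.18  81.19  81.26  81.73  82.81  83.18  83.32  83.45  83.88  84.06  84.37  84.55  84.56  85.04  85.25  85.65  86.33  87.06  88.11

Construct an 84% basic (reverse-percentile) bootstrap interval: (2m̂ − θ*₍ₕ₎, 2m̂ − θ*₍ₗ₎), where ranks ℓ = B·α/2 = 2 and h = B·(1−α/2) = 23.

(78.61, 85.72)

Percentile endpoints at ranks 2 and 23: θ*₍2₎ = 79.22, θ*₍23₎ = 86.33.
Basic interval reflects these around m̂:
  lower = 2 × 82.47 − 86.33 = 78.61
  upper = 2 × 82.47 − 79.22 = 85.72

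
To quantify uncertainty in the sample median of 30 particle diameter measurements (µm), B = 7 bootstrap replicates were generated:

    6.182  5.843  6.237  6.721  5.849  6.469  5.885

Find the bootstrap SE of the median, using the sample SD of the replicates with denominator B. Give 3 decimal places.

SE* = 0.314

Bootstrap SE is the standard deviation of the 7 replicate medians.
Mean of replicates: (6.182 + 5.843 + 6.237 + 6.721 + 5.849 + 6.469 + 5.885) / 7 = 43.1860 / 7 = 6.1694
Sum of squared deviations: (+0.0126)² + (−0.3264)² + (+0.0676)² + (+0.5516)² + (−0.3204)² + (+0.2996)² + (−0.2844)² = 0.6888
Variance = 0.6888 / 7 = 0.0984
SE* = √0.0984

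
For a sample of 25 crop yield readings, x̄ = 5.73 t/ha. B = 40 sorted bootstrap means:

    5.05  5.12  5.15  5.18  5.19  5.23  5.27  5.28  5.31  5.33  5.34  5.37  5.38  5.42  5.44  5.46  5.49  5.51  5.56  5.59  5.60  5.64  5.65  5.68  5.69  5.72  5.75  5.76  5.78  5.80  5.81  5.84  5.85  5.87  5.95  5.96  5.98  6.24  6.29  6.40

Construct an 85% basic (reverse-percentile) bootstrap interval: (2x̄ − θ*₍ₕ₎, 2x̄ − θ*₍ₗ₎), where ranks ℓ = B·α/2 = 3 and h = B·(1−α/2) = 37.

(5.48, 6.31)

Percentile endpoints at ranks 3 and 37: θ*₍3₎ = 5.15, θ*₍37₎ = 5.98.
Basic interval reflects these around x̄:
  lower = 2 × 5.73 − 5.98 = 5.48
  upper = 2 × 5.73 − 5.15 = 6.31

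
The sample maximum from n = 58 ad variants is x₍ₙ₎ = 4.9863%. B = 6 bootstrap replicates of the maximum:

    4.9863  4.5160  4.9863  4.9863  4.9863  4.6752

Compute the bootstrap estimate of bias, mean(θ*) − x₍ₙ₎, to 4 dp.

bias = −0.1302

mean(θ*) = (4.9863 + 4.5160 + 4.9863 + 4.9863 + 4.9863 + 4.6752) / 6 = 4.85607
bias = 4.85607 − 4.9863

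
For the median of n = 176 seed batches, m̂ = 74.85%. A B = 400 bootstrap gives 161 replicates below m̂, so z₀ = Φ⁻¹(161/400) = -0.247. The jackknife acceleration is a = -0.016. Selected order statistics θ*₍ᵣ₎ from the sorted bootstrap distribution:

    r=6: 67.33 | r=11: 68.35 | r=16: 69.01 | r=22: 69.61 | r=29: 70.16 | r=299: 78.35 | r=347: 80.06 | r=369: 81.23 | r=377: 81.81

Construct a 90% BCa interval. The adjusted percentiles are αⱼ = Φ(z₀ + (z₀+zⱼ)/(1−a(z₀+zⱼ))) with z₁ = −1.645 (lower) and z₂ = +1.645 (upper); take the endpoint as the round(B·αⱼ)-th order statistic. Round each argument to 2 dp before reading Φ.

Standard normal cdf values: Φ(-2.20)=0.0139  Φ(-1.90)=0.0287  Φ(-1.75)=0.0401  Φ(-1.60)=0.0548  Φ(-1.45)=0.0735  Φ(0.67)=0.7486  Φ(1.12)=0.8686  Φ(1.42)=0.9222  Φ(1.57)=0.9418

(67.33, 80.06)

Lower: z₀ + z₁ = -0.247 + (-1.645) = -1.892; 1 − a(z₀+z₁) = 1 − (-0.016)(-1.892) = 0.9697; argument = -0.247 + (-1.892)/0.9697 = -2.1981 → -2.20.
α₁ = Φ(-2.20) = 0.0139; rank = round(400 × 0.0139) = 6; θ*₍6₎ = 67.33.
Upper: z₀ + z₂ = 1.398; 1 − a(z₀+z₂) = 1.0224; argument = 1.1204 → 1.12; α₂ = 0.8686; rank = 347; θ*₍347₎ = 80.06.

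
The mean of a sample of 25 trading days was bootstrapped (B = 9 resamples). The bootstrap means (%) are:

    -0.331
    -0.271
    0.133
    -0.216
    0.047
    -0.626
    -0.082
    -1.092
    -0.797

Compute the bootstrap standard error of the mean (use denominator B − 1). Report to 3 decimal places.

Bootstrap SE is the standard deviation of the 9 replicate means.
Mean of replicates: ((-0.331) + (-0.271) + 0.133 + (-0.216) + 0.047 + (-0.626) + (-0.082) + (-1.092) + (-0.797)) / 9 = -3.2350 / 9 = -0.3594
Sum of squared deviations: (+0.0284)² + (+0.0884)² + (+0.4924)² + (+0.1434)² + (+0.4064)² + (−0.2666)² + (+0.2774)² + (−0.7326)² + (−0.4376)² = 1.3130
Variance = 1.3130 / 8 = 0.1641
SE* = √0.1641

SE* = 0.405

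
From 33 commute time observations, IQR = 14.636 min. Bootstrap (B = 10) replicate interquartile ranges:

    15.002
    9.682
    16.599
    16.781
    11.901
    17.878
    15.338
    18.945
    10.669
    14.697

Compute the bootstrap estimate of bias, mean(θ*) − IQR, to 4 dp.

mean(θ*) = (15.002 + 9.682 + 16.599 + 16.781 + 11.901 + 17.878 + 15.338 + 18.945 + 10.669 + 14.697) / 10 = 14.74920
bias = 14.74920 − 14.636

bias = +0.1132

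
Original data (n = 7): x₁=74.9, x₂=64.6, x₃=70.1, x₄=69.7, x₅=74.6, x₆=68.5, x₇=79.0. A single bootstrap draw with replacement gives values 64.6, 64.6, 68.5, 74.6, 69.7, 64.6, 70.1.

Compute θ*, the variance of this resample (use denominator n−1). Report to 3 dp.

Mean = 68.1000; sum of squared deviations = 85.7200
s² = 85.7200 / 6 = 14.2867

θ* = 14.287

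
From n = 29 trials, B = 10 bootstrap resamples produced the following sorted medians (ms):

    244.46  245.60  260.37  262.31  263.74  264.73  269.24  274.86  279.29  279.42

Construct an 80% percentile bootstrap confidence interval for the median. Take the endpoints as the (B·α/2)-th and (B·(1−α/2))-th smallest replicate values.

(244.46, 279.29)

α = 0.20; lower rank = 10 × 0.100 = 1; upper rank = 10 × 0.900 = 9.
The 1st smallest replicate is 244.46; the 9th is 279.29.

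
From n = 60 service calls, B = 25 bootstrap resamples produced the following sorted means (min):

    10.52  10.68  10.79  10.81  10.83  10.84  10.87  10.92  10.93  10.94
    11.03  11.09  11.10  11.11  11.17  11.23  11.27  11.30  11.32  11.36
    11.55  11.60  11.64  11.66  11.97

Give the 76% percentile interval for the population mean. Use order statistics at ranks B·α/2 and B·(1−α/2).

(10.79, 11.60)

α = 0.24; lower rank = 25 × 0.120 = 3; upper rank = 25 × 0.880 = 22.
The 3rd smallest replicate is 10.79; the 22nd is 11.60.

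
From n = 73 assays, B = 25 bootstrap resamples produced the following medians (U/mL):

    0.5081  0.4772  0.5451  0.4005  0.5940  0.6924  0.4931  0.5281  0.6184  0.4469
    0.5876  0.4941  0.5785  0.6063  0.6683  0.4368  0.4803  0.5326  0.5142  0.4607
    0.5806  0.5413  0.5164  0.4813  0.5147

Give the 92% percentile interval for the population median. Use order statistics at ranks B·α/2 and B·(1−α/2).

(0.4005, 0.6683)

Sorted replicates: 0.4005, 0.4368, 0.4469, 0.4607, 0.4772, 0.4803, 0.4813, 0.4931, 0.4941, 0.5081, 0.5142, 0.5147, 0.5164, 0.5281, 0.5326, 0.5413, 0.5451, 0.5785, 0.5806, 0.5876, 0.5940, 0.6063, 0.6184, 0.6683, 0.6924
α = 0.08; lower rank = 25 × 0.040 = 1; upper rank = 25 × 0.960 = 24.
The 1st smallest replicate is 0.4005; the 24th is 0.6683.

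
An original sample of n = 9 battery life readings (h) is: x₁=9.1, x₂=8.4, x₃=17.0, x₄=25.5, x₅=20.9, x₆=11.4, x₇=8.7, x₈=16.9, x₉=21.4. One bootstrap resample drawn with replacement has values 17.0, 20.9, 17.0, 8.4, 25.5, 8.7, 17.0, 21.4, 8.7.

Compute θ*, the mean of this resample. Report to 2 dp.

Mean = (17.0 + 20.9 + 17.0 + 8.4 + 25.5 + 8.7 + 17.0 + 21.4 + 8.7) / 9 = 144.60 / 9 = 16.07

θ* = 16.07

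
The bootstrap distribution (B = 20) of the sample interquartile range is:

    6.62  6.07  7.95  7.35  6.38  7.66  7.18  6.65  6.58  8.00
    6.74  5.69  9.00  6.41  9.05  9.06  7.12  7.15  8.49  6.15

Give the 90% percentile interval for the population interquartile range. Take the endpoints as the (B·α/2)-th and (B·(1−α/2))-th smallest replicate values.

(5.69, 9.05)

Sorted replicates: 5.69, 6.07, 6.15, 6.38, 6.41, 6.58, 6.62, 6.65, 6.74, 7.12, 7.15, 7.18, 7.35, 7.66, 7.95, 8.00, 8.49, 9.00, 9.05, 9.06
α = 0.10; lower rank = 20 × 0.050 = 1; upper rank = 20 × 0.950 = 19.
The 1st smallest replicate is 5.69; the 19th is 9.05.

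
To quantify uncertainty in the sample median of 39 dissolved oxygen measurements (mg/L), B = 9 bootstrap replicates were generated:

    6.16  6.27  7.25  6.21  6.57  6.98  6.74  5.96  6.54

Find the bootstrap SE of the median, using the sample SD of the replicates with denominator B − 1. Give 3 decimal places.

SE* = 0.418

Bootstrap SE is the standard deviation of the 9 replicate medians.
Mean of replicates: (6.16 + 6.27 + 7.25 + 6.21 + 6.57 + 6.98 + 6.74 + 5.96 + 6.54) / 9 = 58.6800 / 9 = 6.5200
Sum of squared deviations: (−0.3600)² + (−0.2500)² + (+0.7300)² + (−0.3100)² + (+0.0500)² + (+0.4600)² + (+0.2200)² + (−0.5600)² + (+0.0200)² = 1.3976
Variance = 1.3976 / 8 = 0.1747
SE* = √0.1747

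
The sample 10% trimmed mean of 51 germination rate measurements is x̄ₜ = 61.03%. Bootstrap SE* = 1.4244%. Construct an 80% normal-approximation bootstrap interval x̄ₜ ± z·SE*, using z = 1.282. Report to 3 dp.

(59.204, 62.856)

Margin = 1.282 × 1.4244 = 1.8261
Interval: 61.03 ± 1.8261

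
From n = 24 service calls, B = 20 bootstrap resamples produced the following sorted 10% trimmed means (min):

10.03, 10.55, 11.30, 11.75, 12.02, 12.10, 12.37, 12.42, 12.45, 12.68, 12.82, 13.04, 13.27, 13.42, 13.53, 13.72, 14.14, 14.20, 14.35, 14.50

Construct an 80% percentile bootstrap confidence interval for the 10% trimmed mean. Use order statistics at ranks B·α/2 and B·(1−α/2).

(10.55, 14.20)

α = 0.20; lower rank = 20 × 0.100 = 2; upper rank = 20 × 0.900 = 18.
The 2nd smallest replicate is 10.55; the 18th is 14.20.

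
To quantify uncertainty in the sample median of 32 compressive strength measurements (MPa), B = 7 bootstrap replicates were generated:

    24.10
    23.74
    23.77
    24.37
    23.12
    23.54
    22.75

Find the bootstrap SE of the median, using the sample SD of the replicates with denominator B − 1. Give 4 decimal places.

Bootstrap SE is the standard deviation of the 7 replicate medians.
Mean of replicates: (24.10 + 23.74 + 23.77 + 24.37 + 23.12 + 23.54 + 22.75) / 7 = 165.39000 / 7 = 23.62714
Sum of squared deviations: (+0.47286)² + (+0.11286)² + (+0.14286)² + (+0.74286)² + (−0.50714)² + (−0.08714)² + (−0.87714)² = 1.84274
Variance = 1.84274 / 6 = 0.30712
SE* = √0.30712

SE* = 0.5542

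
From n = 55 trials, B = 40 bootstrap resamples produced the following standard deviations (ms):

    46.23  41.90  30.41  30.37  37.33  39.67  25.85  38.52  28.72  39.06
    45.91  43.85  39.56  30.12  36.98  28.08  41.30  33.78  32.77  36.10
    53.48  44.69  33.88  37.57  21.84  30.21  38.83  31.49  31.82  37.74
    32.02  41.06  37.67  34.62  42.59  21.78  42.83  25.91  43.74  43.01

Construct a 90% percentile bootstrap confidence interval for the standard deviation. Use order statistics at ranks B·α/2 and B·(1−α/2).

(21.84, 45.91)

Sorted replicates: 21.78, 21.84, 25.85, 25.91, 28.08, 28.72, 30.12, 30.21, 30.37, 30.41, 31.49, 31.82, 32.02, 32.77, 33.78, 33.88, 34.62, 36.10, 36.98, 37.33, 37.57, 37.67, 37.74, 38.52, 38.83, 39.06, 39.56, 39.67, 41.06, 41.30, 41.90, 42.59, 42.83, 43.01, 43.74, 43.85, 44.69, 45.91, 46.23, 53.48
α = 0.10; lower rank = 40 × 0.050 = 2; upper rank = 40 × 0.950 = 38.
The 2nd smallest replicate is 21.84; the 38th is 45.91.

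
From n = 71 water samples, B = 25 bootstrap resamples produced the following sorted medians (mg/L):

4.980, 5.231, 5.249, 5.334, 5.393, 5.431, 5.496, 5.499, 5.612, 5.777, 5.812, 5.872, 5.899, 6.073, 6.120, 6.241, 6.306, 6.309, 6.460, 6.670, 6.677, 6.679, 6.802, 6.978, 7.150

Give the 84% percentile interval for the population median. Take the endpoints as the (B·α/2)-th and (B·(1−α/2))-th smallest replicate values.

α = 0.16; lower rank = 25 × 0.080 = 2; upper rank = 25 × 0.920 = 23.
The 2nd smallest replicate is 5.231; the 23rd is 6.802.

(5.231, 6.802)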